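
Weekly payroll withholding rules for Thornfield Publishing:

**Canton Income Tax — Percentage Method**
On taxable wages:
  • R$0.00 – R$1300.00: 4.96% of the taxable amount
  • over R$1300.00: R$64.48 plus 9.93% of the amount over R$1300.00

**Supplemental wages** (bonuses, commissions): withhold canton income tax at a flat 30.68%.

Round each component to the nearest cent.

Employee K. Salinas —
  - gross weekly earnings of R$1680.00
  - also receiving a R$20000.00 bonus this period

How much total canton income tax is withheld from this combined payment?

Canton Income Tax: taxable = R$1680.00
  R$64.48 + 9.93% × (R$1680.00 − R$1300.00) = R$64.48 + 9.93% × R$380.00 = R$102.21
Supplemental (30.68% flat on bonus): 30.68% × R$20000.00 = R$6136.00
Total canton income tax: R$102.21 + R$6136.00 = R$6238.21

R$6238.21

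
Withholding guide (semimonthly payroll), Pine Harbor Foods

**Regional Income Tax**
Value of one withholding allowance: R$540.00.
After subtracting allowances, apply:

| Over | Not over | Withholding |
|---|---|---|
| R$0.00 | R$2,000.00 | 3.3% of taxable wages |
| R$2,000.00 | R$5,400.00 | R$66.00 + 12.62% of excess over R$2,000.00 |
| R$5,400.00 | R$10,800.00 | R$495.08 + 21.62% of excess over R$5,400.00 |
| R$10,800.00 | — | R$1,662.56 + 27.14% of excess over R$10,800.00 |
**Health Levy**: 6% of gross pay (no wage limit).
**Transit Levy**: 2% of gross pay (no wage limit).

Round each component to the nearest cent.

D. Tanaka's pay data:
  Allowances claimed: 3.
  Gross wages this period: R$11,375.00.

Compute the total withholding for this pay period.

Regional Income Tax: taxable = R$11,375.00 − 3×R$540.00 = R$9,755.00
  R$495.08 + 21.62% × (R$9,755.00 − R$5,400.00) = R$495.08 + 21.62% × R$4,355.00 = R$1,436.63
Health Levy: 6% × R$11,375.00 = R$682.50
Transit Levy: 2% × R$11,375.00 = R$227.50
Total: R$1,436.63 + R$682.50 + R$227.50 = R$2,346.63

R$2,346.63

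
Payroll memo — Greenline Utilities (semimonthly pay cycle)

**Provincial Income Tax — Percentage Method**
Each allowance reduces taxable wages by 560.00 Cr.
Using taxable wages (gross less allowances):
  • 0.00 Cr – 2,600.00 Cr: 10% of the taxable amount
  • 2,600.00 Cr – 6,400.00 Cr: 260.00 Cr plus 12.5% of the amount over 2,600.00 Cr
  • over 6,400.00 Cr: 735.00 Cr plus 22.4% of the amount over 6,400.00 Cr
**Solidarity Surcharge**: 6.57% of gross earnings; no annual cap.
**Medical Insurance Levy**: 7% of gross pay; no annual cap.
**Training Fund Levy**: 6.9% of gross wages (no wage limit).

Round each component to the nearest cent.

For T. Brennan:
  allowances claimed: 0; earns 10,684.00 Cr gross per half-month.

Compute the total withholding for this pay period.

Provincial Income Tax: taxable = 10,684.00 Cr
  735.00 Cr + 22.4% × (10,684.00 Cr − 6,400.00 Cr) = 735.00 Cr + 22.4% × 4,284.00 Cr = 1,694.62 Cr
Solidarity Surcharge: 6.57% × 10,684.00 Cr = 701.94 Cr
Medical Insurance Levy: 7% × 10,684.00 Cr = 747.88 Cr
Training Fund Levy: 6.9% × 10,684.00 Cr = 737.20 Cr
Total: 1,694.62 Cr + 701.94 Cr + 747.88 Cr + 737.20 Cr = 3,881.64 Cr

3,881.64 Cr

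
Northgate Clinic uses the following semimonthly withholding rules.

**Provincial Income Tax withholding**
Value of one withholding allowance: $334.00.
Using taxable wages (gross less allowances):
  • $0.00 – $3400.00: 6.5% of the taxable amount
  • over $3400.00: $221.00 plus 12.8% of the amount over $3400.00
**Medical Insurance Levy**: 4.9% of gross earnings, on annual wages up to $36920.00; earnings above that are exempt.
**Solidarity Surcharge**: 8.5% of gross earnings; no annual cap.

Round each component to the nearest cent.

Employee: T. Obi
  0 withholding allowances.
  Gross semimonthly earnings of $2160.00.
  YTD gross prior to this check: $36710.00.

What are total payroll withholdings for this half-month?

$334.29

Provincial Income Tax: taxable = $2160.00
  6.5% × $2160.00 = $140.40
Medical Insurance Levy: cap $36920.00 − YTD $36710.00 = $210.00 subject; 4.9% × $210.00 = $10.29
Solidarity Surcharge: 8.5% × $2160.00 = $183.60
Total: $140.40 + $10.29 + $183.60 = $334.29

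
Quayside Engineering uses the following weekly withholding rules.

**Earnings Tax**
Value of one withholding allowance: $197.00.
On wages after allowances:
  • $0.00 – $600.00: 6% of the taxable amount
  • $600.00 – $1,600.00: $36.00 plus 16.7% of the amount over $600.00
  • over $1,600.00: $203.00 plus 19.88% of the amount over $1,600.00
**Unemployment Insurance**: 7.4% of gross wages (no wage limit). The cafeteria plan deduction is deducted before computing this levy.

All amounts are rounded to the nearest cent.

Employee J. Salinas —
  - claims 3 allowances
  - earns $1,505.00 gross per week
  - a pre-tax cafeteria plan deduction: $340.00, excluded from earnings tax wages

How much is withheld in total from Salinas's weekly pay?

Earnings Tax: taxable = $1,505.00 − $340.00 − 3×$197.00 = $574.00
  6% × $574.00 = $34.44
Unemployment Insurance: 7.4% × $1,165.00 = $86.21
Total: $34.44 + $86.21 = $120.65

$120.65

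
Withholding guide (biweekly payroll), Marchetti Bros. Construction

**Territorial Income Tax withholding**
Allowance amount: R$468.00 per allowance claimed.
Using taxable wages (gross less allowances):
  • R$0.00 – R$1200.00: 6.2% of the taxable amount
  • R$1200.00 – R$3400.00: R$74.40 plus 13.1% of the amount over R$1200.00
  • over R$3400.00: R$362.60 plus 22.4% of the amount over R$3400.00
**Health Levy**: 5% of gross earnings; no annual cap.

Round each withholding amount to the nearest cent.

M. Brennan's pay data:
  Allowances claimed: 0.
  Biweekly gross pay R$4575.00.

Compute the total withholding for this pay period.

Territorial Income Tax: taxable = R$4575.00
  R$362.60 + 22.4% × (R$4575.00 − R$3400.00) = R$362.60 + 22.4% × R$1175.00 = R$625.80
Health Levy: 5% × R$4575.00 = R$228.75
Total: R$625.80 + R$228.75 = R$854.55

R$854.55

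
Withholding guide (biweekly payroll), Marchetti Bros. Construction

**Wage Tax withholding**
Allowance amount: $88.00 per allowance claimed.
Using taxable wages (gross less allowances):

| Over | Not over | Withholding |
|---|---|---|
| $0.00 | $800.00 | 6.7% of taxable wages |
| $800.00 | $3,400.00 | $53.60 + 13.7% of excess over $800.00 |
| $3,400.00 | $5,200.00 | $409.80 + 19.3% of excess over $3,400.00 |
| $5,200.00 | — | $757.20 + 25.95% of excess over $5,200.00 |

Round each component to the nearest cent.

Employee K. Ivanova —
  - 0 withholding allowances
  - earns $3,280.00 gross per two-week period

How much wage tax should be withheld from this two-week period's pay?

$393.36

Wage Tax: taxable = $3,280.00
  $53.60 + 13.7% × ($3,280.00 − $800.00) = $53.60 + 13.7% × $2,480.00 = $393.36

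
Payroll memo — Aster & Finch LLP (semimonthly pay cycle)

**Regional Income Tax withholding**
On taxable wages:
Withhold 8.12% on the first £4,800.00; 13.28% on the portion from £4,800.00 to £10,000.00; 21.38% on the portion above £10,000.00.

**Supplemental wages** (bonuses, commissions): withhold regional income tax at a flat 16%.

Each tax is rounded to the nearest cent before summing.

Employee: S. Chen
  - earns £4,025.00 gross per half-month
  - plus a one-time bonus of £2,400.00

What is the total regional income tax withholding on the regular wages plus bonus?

Regional Income Tax: taxable = £4,025.00
  8.12% × £4,025.00 = £326.83
Supplemental (16% flat on bonus): 16% × £2,400.00 = £384.00
Total regional income tax: £326.83 + £384.00 = £710.83

£710.83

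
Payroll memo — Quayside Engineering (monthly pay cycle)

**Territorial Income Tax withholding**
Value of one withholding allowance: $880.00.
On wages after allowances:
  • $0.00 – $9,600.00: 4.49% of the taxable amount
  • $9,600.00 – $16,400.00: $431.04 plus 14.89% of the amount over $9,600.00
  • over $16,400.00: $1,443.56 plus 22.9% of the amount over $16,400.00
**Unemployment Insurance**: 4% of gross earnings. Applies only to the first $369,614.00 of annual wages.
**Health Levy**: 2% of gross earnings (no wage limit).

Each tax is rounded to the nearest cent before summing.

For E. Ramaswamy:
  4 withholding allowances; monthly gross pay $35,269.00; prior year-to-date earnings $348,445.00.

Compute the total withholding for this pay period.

$6,510.62

Territorial Income Tax: taxable = $35,269.00 − 4×$880.00 = $31,749.00
  $1,443.56 + 22.9% × ($31,749.00 − $16,400.00) = $1,443.56 + 22.9% × $15,349.00 = $4,958.48
Unemployment Insurance: cap $369,614.00 − YTD $348,445.00 = $21,169.00 subject; 4% × $21,169.00 = $846.76
Health Levy: 2% × $35,269.00 = $705.38
Total: $4,958.48 + $846.76 + $705.38 = $6,510.62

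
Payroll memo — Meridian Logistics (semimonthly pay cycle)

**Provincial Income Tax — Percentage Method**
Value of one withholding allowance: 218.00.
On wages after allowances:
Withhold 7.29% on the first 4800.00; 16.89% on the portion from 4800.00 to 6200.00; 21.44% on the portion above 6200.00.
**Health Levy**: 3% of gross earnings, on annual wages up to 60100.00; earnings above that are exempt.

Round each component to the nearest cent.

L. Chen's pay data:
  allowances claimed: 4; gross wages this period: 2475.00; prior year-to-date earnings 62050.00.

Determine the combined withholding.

Provincial Income Tax: taxable = 2475.00 − 4×218.00 = 1603.00
  7.29% × 1603.00 = 116.86
Health Levy: YTD 62050.00 ≥ cap 60100.00 → 0.00
Total: 116.86 + 0.00 = 116.86

116.86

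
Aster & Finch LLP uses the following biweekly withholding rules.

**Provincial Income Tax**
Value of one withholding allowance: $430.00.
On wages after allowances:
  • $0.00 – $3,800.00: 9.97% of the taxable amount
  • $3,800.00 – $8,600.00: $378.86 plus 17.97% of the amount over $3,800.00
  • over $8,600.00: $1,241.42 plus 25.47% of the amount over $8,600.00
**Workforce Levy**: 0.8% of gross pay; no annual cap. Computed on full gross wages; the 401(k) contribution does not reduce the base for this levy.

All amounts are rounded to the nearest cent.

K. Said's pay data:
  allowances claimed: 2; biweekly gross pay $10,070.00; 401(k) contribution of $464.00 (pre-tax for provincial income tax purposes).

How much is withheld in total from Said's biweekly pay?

Provincial Income Tax: taxable = $10,070.00 − $464.00 − 2×$430.00 = $8,746.00
  $1,241.42 + 25.47% × ($8,746.00 − $8,600.00) = $1,241.42 + 25.47% × $146.00 = $1,278.61
Workforce Levy: 0.8% × $10,070.00 = $80.56
Total: $1,278.61 + $80.56 = $1,359.17

$1,359.17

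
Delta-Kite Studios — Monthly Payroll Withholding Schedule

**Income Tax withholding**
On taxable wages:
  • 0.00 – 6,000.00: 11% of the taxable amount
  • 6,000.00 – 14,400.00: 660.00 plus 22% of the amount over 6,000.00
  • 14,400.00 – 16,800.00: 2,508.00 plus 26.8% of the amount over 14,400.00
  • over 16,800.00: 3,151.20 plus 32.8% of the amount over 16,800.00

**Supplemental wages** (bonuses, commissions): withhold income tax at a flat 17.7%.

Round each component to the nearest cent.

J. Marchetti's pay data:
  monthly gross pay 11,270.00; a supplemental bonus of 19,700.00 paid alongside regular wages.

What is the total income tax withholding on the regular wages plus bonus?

Income Tax: taxable = 11,270.00
  660.00 + 22% × (11,270.00 − 6,000.00) = 660.00 + 22% × 5,270.00 = 1,819.40
Supplemental (17.7% flat on bonus): 17.7% × 19,700.00 = 3,486.90
Total income tax: 1,819.40 + 3,486.90 = 5,306.30

5,306.30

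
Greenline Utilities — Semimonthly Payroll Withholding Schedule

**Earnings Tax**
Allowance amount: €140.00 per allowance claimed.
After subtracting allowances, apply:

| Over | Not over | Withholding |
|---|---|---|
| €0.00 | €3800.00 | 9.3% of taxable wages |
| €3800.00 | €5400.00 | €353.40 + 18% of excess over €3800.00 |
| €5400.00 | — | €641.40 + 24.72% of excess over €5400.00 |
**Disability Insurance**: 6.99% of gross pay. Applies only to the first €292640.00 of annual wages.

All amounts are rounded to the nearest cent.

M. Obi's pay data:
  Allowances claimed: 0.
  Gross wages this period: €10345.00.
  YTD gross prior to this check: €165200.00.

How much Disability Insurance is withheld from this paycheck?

Disability Insurance: 6.99% × €10345.00 = €723.12

€723.12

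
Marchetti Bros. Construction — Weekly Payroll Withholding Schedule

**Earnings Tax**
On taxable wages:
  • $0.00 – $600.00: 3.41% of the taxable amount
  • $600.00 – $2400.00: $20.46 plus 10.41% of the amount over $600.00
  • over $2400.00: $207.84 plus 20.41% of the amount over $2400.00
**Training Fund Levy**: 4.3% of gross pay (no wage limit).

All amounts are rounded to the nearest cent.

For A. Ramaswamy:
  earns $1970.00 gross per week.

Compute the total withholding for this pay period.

Earnings Tax: taxable = $1970.00
  $20.46 + 10.41% × ($1970.00 − $600.00) = $20.46 + 10.41% × $1370.00 = $163.08
Training Fund Levy: 4.3% × $1970.00 = $84.71
Total: $163.08 + $84.71 = $247.79

$247.79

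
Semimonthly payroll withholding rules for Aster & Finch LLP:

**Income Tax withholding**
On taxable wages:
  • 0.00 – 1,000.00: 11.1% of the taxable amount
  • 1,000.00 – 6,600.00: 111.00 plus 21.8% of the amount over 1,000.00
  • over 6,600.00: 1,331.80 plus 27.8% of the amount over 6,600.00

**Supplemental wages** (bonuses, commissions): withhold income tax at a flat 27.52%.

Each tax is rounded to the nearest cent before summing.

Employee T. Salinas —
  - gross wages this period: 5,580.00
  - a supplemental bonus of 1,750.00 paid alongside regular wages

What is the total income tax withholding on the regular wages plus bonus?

Income Tax: taxable = 5,580.00
  111.00 + 21.8% × (5,580.00 − 1,000.00) = 111.00 + 21.8% × 4,580.00 = 1,109.44
Supplemental (27.52% flat on bonus): 27.52% × 1,750.00 = 481.60
Total income tax: 1,109.44 + 481.60 = 1,591.04

1,591.04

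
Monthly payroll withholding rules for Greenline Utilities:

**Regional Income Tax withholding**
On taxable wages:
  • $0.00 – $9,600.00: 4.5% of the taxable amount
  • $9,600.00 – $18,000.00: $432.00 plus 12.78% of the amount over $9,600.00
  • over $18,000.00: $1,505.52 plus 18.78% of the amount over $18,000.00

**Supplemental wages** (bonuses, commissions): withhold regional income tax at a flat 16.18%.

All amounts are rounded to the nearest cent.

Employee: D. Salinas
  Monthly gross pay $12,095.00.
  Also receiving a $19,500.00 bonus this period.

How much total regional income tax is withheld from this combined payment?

$3,905.96

Regional Income Tax: taxable = $12,095.00
  $432.00 + 12.78% × ($12,095.00 − $9,600.00) = $432.00 + 12.78% × $2,495.00 = $750.86
Supplemental (16.18% flat on bonus): 16.18% × $19,500.00 = $3,155.10
Total regional income tax: $750.86 + $3,155.10 = $3,905.96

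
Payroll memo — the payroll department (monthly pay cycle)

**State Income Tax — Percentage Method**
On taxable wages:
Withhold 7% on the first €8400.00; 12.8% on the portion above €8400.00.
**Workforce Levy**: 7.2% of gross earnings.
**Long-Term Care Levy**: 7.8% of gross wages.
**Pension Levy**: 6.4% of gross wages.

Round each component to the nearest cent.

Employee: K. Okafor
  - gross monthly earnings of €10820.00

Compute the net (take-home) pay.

State Income Tax: taxable = €10820.00
  €588.00 + 12.8% × (€10820.00 − €8400.00) = €588.00 + 12.8% × €2420.00 = €897.76
Workforce Levy: 7.2% × €10820.00 = €779.04
Long-Term Care Levy: 7.8% × €10820.00 = €843.96
Pension Levy: 6.4% × €10820.00 = €692.48
Total withheld: €897.76 + €779.04 + €843.96 + €692.48 = €3213.24
Net pay: €10820.00 − €3213.24 = €7606.76

€7606.76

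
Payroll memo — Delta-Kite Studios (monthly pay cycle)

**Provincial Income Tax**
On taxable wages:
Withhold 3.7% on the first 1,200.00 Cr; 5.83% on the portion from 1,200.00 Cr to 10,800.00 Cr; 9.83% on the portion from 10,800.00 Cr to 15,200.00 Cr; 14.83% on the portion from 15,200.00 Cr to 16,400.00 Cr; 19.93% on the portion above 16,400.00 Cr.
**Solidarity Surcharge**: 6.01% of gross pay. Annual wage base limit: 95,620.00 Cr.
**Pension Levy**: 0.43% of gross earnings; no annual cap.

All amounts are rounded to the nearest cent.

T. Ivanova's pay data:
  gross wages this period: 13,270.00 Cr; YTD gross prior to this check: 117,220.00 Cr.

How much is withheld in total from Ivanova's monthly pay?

Provincial Income Tax: taxable = 13,270.00 Cr
  604.08 Cr + 9.83% × (13,270.00 Cr − 10,800.00 Cr) = 604.08 Cr + 9.83% × 2,470.00 Cr = 846.88 Cr
Solidarity Surcharge: YTD 117,220.00 Cr ≥ cap 95,620.00 Cr → 0.00 Cr
Pension Levy: 0.43% × 13,270.00 Cr = 57.06 Cr
Total: 846.88 Cr + 0.00 Cr + 57.06 Cr = 903.94 Cr

903.94 Cr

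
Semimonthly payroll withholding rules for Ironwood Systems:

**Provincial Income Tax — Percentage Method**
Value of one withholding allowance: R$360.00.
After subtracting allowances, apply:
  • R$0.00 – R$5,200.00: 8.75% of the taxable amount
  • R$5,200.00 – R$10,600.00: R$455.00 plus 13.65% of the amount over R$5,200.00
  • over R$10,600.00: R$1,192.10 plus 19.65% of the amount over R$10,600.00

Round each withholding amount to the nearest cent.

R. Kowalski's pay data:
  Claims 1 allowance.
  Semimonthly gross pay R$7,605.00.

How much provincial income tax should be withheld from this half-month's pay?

Provincial Income Tax: taxable = R$7,605.00 − 1×R$360.00 = R$7,245.00
  R$455.00 + 13.65% × (R$7,245.00 − R$5,200.00) = R$455.00 + 13.65% × R$2,045.00 = R$734.14

R$734.14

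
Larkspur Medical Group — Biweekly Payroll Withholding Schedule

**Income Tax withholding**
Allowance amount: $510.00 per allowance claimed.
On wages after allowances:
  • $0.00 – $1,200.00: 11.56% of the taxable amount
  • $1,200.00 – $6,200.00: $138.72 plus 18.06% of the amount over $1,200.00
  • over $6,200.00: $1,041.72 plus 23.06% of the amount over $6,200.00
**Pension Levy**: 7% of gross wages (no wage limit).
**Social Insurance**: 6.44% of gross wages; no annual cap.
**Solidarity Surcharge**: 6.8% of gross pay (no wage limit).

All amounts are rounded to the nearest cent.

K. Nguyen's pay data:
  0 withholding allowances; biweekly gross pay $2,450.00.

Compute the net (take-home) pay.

Income Tax: taxable = $2,450.00
  $138.72 + 18.06% × ($2,450.00 − $1,200.00) = $138.72 + 18.06% × $1,250.00 = $364.47
Pension Levy: 7% × $2,450.00 = $171.50
Social Insurance: 6.44% × $2,450.00 = $157.78
Solidarity Surcharge: 6.8% × $2,450.00 = $166.60
Total withheld: $364.47 + $171.50 + $157.78 + $166.60 = $860.35
Net pay: $2,450.00 − $860.35 = $1,589.65

$1,589.65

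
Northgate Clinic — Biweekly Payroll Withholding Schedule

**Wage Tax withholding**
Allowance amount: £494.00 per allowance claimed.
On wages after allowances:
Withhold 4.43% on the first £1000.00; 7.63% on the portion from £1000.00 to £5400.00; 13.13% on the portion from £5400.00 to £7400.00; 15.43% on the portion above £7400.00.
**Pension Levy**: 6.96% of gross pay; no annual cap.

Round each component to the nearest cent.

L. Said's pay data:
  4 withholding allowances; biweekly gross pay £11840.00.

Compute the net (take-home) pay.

£9993.12

Wage Tax: taxable = £11840.00 − 4×£494.00 = £9864.00
  £642.62 + 15.43% × (£9864.00 − £7400.00) = £642.62 + 15.43% × £2464.00 = £1022.82
Pension Levy: 6.96% × £11840.00 = £824.06
Total withheld: £1022.82 + £824.06 = £1846.88
Net pay: £11840.00 − £1846.88 = £9993.12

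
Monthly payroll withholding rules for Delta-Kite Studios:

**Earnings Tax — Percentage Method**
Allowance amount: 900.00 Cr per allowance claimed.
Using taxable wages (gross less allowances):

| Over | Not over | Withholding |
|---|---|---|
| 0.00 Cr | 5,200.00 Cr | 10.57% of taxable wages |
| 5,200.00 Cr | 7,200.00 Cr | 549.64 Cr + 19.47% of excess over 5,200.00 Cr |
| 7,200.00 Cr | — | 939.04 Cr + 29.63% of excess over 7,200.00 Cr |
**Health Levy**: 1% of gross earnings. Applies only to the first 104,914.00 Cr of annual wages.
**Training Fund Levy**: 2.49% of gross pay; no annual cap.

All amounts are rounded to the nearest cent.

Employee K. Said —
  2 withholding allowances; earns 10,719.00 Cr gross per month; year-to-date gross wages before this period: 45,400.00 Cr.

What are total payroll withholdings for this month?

1,822.47 Cr

Earnings Tax: taxable = 10,719.00 Cr − 2×900.00 Cr = 8,919.00 Cr
  939.04 Cr + 29.63% × (8,919.00 Cr − 7,200.00 Cr) = 939.04 Cr + 29.63% × 1,719.00 Cr = 1,448.38 Cr
Health Levy: 1% × 10,719.00 Cr = 107.19 Cr
Training Fund Levy: 2.49% × 10,719.00 Cr = 266.90 Cr
Total: 1,448.38 Cr + 107.19 Cr + 266.90 Cr = 1,822.47 Cr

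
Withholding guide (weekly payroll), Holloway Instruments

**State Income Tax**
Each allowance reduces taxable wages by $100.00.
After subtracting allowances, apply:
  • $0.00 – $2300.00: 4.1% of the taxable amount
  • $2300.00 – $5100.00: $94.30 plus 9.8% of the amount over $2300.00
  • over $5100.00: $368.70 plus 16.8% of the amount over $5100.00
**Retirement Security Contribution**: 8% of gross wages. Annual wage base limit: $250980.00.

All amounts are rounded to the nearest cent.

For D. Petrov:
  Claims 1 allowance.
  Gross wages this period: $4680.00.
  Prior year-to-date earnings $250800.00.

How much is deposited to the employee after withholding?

State Income Tax: taxable = $4680.00 − 1×$100.00 = $4580.00
  $94.30 + 9.8% × ($4580.00 − $2300.00) = $94.30 + 9.8% × $2280.00 = $317.74
Retirement Security Contribution: cap $250980.00 − YTD $250800.00 = $180.00 subject; 8% × $180.00 = $14.40
Total withheld: $317.74 + $14.40 = $332.14
Net pay: $4680.00 − $332.14 = $4347.86

$4347.86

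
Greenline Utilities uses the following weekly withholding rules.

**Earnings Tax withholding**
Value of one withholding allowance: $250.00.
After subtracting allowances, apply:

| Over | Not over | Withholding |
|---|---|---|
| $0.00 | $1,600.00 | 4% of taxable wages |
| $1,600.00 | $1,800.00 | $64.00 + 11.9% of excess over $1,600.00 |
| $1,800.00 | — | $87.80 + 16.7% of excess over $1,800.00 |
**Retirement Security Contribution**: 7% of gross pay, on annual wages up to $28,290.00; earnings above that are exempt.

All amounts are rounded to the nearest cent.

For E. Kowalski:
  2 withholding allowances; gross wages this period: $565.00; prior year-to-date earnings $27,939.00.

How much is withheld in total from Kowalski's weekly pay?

Earnings Tax: taxable = $565.00 − 2×$250.00 = $65.00
  4% × $65.00 = $2.60
Retirement Security Contribution: cap $28,290.00 − YTD $27,939.00 = $351.00 subject; 7% × $351.00 = $24.57
Total: $2.60 + $24.57 = $27.17

$27.17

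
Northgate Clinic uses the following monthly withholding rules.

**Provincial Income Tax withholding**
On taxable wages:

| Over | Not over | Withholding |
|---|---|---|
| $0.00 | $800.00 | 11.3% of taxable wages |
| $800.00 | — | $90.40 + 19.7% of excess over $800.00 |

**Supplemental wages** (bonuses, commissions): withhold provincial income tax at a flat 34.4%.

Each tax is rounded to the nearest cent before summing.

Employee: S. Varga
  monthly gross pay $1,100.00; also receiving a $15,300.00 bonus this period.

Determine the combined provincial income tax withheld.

$5,412.70

Provincial Income Tax: taxable = $1,100.00
  $90.40 + 19.7% × ($1,100.00 − $800.00) = $90.40 + 19.7% × $300.00 = $149.50
Supplemental (34.4% flat on bonus): 34.4% × $15,300.00 = $5,263.20
Total provincial income tax: $149.50 + $5,263.20 = $5,412.70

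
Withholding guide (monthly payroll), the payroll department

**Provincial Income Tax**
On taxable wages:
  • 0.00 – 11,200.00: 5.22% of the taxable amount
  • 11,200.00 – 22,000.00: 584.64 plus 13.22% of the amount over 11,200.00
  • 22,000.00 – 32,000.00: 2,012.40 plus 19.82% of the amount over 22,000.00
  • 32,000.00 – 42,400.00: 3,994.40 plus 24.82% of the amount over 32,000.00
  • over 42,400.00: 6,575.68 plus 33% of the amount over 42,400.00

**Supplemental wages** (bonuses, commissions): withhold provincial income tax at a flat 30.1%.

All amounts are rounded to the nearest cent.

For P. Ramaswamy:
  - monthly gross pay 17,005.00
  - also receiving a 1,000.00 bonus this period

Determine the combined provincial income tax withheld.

Provincial Income Tax: taxable = 17,005.00
  584.64 + 13.22% × (17,005.00 − 11,200.00) = 584.64 + 13.22% × 5,805.00 = 1,352.06
Supplemental (30.1% flat on bonus): 30.1% × 1,000.00 = 301.00
Total provincial income tax: 1,352.06 + 301.00 = 1,653.06

1,653.06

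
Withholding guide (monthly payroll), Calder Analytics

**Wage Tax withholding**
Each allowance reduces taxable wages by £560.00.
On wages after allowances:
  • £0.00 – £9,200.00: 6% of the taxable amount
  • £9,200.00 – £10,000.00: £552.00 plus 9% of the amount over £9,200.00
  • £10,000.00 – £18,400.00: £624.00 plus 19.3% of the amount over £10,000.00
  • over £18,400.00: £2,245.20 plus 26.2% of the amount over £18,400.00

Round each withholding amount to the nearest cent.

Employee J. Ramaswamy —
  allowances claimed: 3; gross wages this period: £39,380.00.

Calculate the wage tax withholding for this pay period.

£7,301.80

Wage Tax: taxable = £39,380.00 − 3×£560.00 = £37,700.00
  £2,245.20 + 26.2% × (£37,700.00 − £18,400.00) = £2,245.20 + 26.2% × £19,300.00 = £7,301.80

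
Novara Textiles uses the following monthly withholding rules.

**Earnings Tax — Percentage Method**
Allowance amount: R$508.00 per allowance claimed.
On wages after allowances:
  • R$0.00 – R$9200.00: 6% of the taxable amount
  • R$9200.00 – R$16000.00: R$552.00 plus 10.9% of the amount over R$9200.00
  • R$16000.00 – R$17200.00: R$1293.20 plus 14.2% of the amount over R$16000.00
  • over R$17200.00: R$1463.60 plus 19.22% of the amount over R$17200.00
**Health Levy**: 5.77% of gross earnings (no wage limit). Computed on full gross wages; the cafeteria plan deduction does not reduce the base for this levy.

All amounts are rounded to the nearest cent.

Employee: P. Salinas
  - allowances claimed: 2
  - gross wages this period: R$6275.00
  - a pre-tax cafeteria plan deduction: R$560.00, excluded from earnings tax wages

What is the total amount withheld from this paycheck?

R$644.01

Earnings Tax: taxable = R$6275.00 − R$560.00 − 2×R$508.00 = R$4699.00
  6% × R$4699.00 = R$281.94
Health Levy: 5.77% × R$6275.00 = R$362.07
Total: R$281.94 + R$362.07 = R$644.01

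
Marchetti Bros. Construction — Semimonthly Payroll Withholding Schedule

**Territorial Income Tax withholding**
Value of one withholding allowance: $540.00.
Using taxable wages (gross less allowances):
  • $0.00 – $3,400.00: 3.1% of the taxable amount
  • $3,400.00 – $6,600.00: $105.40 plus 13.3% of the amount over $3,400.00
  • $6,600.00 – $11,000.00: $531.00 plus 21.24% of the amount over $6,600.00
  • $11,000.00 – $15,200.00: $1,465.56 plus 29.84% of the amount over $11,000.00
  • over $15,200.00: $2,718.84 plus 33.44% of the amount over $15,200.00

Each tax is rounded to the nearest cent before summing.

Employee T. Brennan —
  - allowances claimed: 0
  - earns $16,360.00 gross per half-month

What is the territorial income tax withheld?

$3,106.74

Territorial Income Tax: taxable = $16,360.00
  $2,718.84 + 33.44% × ($16,360.00 − $15,200.00) = $2,718.84 + 33.44% × $1,160.00 = $3,106.74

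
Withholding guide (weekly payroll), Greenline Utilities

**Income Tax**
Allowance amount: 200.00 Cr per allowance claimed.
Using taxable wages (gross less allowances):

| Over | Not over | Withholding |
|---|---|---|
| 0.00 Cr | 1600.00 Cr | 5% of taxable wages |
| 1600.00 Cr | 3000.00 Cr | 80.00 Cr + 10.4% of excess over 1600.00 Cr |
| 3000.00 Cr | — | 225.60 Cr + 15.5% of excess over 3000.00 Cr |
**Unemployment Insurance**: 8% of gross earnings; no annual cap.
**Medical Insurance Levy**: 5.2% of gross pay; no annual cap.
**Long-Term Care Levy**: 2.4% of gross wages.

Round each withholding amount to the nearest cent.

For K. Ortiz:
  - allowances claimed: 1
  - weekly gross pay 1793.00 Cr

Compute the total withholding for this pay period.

Income Tax: taxable = 1793.00 Cr − 1×200.00 Cr = 1593.00 Cr
  5% × 1593.00 Cr = 79.65 Cr
Unemployment Insurance: 8% × 1793.00 Cr = 143.44 Cr
Medical Insurance Levy: 5.2% × 1793.00 Cr = 93.24 Cr
Long-Term Care Levy: 2.4% × 1793.00 Cr = 43.03 Cr
Total: 79.65 Cr + 143.44 Cr + 93.24 Cr + 43.03 Cr = 359.36 Cr

359.36 Cr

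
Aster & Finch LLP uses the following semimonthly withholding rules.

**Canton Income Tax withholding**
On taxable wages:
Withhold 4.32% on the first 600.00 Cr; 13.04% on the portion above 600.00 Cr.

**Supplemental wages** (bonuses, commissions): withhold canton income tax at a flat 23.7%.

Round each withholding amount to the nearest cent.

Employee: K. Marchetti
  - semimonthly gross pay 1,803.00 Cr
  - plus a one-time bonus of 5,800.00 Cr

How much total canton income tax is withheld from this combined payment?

1,557.39 Cr

Canton Income Tax: taxable = 1,803.00 Cr
  25.92 Cr + 13.04% × (1,803.00 Cr − 600.00 Cr) = 25.92 Cr + 13.04% × 1,203.00 Cr = 182.79 Cr
Supplemental (23.7% flat on bonus): 23.7% × 5,800.00 Cr = 1,374.60 Cr
Total canton income tax: 182.79 Cr + 1,374.60 Cr = 1,557.39 Cr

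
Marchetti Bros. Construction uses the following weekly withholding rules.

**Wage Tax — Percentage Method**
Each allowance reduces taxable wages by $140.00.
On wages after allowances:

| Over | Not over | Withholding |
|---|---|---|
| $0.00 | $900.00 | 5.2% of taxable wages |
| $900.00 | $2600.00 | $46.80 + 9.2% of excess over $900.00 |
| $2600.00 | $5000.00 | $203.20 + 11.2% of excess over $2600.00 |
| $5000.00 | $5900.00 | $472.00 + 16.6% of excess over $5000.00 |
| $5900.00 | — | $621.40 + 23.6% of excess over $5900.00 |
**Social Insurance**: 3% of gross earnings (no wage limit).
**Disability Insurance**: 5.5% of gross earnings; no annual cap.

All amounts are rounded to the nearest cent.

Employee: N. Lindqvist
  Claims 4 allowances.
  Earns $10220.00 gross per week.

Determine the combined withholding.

Wage Tax: taxable = $10220.00 − 4×$140.00 = $9660.00
  $621.40 + 23.6% × ($9660.00 − $5900.00) = $621.40 + 23.6% × $3760.00 = $1508.76
Social Insurance: 3% × $10220.00 = $306.60
Disability Insurance: 5.5% × $10220.00 = $562.10
Total: $1508.76 + $306.60 + $562.10 = $2377.46

$2377.46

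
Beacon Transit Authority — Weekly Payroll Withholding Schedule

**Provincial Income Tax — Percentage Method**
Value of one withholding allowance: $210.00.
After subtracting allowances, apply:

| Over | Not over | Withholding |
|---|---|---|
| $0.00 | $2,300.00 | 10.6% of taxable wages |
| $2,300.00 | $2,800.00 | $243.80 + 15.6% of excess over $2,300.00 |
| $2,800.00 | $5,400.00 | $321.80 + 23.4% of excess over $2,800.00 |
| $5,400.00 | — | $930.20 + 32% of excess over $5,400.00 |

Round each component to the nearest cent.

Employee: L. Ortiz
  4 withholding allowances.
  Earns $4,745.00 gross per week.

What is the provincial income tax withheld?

Provincial Income Tax: taxable = $4,745.00 − 4×$210.00 = $3,905.00
  $321.80 + 23.4% × ($3,905.00 − $2,800.00) = $321.80 + 23.4% × $1,105.00 = $580.37

$580.37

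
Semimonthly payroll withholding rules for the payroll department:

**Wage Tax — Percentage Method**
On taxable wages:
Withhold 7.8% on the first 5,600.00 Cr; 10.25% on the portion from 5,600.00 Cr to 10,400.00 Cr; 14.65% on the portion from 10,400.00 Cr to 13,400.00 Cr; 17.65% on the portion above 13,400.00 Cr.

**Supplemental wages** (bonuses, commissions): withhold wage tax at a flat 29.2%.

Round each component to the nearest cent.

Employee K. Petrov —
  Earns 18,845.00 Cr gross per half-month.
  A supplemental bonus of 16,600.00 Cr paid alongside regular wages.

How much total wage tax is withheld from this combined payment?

7,176.54 Cr

Wage Tax: taxable = 18,845.00 Cr
  1,368.30 Cr + 17.65% × (18,845.00 Cr − 13,400.00 Cr) = 1,368.30 Cr + 17.65% × 5,445.00 Cr = 2,329.34 Cr
Supplemental (29.2% flat on bonus): 29.2% × 16,600.00 Cr = 4,847.20 Cr
Total wage tax: 2,329.34 Cr + 4,847.20 Cr = 7,176.54 Cr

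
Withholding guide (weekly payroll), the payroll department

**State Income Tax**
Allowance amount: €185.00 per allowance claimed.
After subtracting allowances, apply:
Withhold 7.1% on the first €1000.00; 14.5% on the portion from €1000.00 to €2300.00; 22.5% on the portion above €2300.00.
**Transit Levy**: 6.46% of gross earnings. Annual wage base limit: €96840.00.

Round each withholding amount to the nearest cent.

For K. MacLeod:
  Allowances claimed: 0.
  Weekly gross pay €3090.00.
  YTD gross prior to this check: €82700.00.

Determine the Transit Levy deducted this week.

€199.61

Transit Levy: 6.46% × €3090.00 = €199.61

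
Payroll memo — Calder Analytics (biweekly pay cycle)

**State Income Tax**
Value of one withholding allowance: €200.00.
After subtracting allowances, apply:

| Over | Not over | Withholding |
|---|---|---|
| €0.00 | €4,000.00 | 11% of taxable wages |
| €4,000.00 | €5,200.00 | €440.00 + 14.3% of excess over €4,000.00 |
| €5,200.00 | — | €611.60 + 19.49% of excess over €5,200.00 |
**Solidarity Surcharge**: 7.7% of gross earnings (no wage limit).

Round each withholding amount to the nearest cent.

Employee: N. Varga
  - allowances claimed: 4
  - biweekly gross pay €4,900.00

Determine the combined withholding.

€831.60

State Income Tax: taxable = €4,900.00 − 4×€200.00 = €4,100.00
  €440.00 + 14.3% × (€4,100.00 − €4,000.00) = €440.00 + 14.3% × €100.00 = €454.30
Solidarity Surcharge: 7.7% × €4,900.00 = €377.30
Total: €454.30 + €377.30 = €831.60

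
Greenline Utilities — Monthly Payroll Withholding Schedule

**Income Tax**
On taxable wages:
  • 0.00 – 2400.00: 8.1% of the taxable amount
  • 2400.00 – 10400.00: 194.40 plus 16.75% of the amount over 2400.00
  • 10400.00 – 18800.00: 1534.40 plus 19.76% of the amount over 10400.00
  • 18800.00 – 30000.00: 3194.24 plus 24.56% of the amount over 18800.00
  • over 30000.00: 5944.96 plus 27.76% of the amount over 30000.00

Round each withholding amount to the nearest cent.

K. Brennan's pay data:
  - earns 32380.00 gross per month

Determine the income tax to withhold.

6605.65

Income Tax: taxable = 32380.00
  5944.96 + 27.76% × (32380.00 − 30000.00) = 5944.96 + 27.76% × 2380.00 = 6605.65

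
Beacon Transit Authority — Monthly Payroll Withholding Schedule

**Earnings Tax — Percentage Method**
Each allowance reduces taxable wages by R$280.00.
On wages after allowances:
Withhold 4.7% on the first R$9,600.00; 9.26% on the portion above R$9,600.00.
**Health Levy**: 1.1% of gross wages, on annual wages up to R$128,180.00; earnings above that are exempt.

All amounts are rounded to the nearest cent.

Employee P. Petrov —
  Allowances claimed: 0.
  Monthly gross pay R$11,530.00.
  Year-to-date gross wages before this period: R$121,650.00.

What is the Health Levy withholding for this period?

R$71.83

Health Levy: cap R$128,180.00 − YTD R$121,650.00 = R$6,530.00 subject; 1.1% × R$6,530.00 = R$71.83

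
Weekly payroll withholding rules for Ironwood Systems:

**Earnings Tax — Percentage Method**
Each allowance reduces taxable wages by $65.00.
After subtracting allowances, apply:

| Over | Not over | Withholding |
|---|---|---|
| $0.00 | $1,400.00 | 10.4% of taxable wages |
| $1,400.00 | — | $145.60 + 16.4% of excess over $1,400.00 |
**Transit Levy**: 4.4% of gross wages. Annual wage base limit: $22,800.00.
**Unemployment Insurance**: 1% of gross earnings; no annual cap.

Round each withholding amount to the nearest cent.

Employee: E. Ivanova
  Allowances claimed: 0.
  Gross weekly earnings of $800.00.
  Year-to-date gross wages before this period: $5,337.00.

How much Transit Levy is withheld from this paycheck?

$35.20

Transit Levy: 4.4% × $800.00 = $35.20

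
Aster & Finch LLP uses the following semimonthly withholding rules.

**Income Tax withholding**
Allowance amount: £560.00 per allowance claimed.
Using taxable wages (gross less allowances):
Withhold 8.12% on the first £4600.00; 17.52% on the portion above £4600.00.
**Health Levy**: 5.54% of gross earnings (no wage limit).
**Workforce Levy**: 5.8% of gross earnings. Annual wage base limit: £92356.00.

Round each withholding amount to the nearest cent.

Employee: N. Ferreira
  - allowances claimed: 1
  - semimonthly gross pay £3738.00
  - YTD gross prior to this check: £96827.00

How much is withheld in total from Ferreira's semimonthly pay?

Income Tax: taxable = £3738.00 − 1×£560.00 = £3178.00
  8.12% × £3178.00 = £258.05
Health Levy: 5.54% × £3738.00 = £207.09
Workforce Levy: YTD £96827.00 ≥ cap £92356.00 → £0.00
Total: £258.05 + £207.09 + £0.00 = £465.14

£465.14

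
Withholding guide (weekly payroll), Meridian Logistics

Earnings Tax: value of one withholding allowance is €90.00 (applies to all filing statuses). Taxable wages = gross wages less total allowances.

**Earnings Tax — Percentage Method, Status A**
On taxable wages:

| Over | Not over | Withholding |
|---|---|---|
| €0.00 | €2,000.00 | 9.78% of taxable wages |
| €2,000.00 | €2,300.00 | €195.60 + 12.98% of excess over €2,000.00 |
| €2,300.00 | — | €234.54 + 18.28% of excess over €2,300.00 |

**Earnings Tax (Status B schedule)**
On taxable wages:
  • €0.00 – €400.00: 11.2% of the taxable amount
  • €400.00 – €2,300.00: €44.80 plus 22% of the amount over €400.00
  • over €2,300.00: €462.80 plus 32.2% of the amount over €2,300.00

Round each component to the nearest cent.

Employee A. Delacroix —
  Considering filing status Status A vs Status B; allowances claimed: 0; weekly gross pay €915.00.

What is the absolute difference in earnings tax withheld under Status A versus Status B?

€68.61

Earnings Tax (Status A): taxable = €915.00
  9.78% × €915.00 = €89.49
Earnings Tax (Status B): taxable = €915.00
  €44.80 + 22% × (€915.00 − €400.00) = €44.80 + 22% × €515.00 = €158.10
Difference: |€89.49 − €158.10| = €68.61 (higher under Status B)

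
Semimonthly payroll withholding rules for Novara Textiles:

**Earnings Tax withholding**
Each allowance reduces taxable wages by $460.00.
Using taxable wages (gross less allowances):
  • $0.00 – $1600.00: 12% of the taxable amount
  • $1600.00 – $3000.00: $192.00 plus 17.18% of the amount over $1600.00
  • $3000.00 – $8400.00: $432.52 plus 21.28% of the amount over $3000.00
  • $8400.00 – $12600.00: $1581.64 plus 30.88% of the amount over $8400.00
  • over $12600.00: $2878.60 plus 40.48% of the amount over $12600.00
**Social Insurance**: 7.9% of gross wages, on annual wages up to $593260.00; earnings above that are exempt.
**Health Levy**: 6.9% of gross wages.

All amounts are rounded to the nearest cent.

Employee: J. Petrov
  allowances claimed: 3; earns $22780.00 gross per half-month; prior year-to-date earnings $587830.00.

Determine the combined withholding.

$8441.63

Earnings Tax: taxable = $22780.00 − 3×$460.00 = $21400.00
  $2878.60 + 40.48% × ($21400.00 − $12600.00) = $2878.60 + 40.48% × $8800.00 = $6440.84
Social Insurance: cap $593260.00 − YTD $587830.00 = $5430.00 subject; 7.9% × $5430.00 = $428.97
Health Levy: 6.9% × $22780.00 = $1571.82
Total: $6440.84 + $428.97 + $1571.82 = $8441.63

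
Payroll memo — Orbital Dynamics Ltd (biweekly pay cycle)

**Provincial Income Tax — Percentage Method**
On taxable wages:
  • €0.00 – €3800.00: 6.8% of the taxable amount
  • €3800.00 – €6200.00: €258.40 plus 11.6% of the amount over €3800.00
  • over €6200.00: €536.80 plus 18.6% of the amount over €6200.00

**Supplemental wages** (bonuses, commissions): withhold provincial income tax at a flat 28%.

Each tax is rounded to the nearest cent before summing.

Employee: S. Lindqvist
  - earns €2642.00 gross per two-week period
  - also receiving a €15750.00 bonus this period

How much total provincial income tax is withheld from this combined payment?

€4589.66

Provincial Income Tax: taxable = €2642.00
  6.8% × €2642.00 = €179.66
Supplemental (28% flat on bonus): 28% × €15750.00 = €4410.00
Total provincial income tax: €179.66 + €4410.00 = €4589.66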